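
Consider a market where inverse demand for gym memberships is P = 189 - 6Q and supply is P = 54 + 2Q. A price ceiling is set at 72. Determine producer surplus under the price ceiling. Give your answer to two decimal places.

Free-market equilibrium: 189 - 6Q = 54 + 2Q gives Q* = 16.875, P* = 87.75.
At P = 72, sellers supply (72 - 54)/2 = 9 while buyers want more, so the quantity traded is 9 at price 72.
PS is the triangle above supply below 72: (1/2)(9)(72 - 54) = 81.

81.00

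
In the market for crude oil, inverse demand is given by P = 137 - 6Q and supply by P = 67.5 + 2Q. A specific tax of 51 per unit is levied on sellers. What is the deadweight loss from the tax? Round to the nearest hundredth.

162.56

Without the tax, 137 - 6Q = 67.5 + 2Q so Q* = 8.6875 and P* = 84.875.
With the tax, sellers need 51 more per unit: 137 - 6Q = 67.5 + 2Q + 51, so Q_t = 2.3125. Buyers pay P_b = 123.125; sellers receive P_s = P_b - 51 = 72.125.
Deadweight loss is the triangle between the curves from Q_t to Q*: (1/2)(8.6875 - 2.3125)(51) = 162.5625.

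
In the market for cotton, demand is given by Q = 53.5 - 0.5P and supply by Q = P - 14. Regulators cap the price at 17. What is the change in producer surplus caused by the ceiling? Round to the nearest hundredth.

Rewriting demand in inverse form: P = 107 - 2Q.
Rewriting supply in inverse form: P = 14 + Q.
Free-market equilibrium: 107 - 2Q = 14 + Q gives Q* = 31, P* = 45.
At P = 17, sellers supply (17 - 14)/1 = 3 while buyers want more, so the quantity traded is 3 at price 17.
PS goes from (1/2)(31)(31) = 480.5 to 4.5 (computed as (17 - 14)(3) - (1/2)(1)(3)^2), a change of -476.

-476.00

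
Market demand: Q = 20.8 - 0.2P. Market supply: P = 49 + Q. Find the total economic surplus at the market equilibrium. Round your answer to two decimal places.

Rewriting demand in inverse form: P = 104 - 5Q.
Set 104 - 5Q = 49 + Q, which gives 55 = 6Q, so Q* = 9.1667 and P* = 104 - 5(9.1667) = 58.1667.
Total surplus is the full triangle between the curves from 0 to Q*: (1/2)(9.1667)(104 - 49) = 252.0833.

252.08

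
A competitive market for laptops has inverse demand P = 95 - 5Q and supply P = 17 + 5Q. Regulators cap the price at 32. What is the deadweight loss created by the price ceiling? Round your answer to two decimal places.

Without the control, 95 - 5Q = 17 + 5Q so Q* = 7.8 and P* = 56.
At P = 32, sellers supply (32 - 17)/5 = 3 while buyers want more, so the quantity traded is 3 at price 32.
The lost-trades triangle has base Q* - 3 = 4.8 and height equal to the gap between the curves at Q = 3, which is 80 - 32 = 48. DWL = (1/2)(4.8)(48) = 115.2.

115.20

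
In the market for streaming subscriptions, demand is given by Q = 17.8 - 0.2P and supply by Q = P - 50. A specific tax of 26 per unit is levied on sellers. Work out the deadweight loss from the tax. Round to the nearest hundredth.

Rewriting demand in inverse form: P = 89 - 5Q.
Rewriting supply in inverse form: P = 50 + Q.
Pre-tax equilibrium: 89 - 5Q = 50 + Q gives Q* = 6.5, P* = 56.5.
A tax on sellers shifts supply up by 26: 89 - 5Q = 50 + Q + 26, so Q_t = 2.1667. Buyers pay P_b = 78.1667; sellers receive P_s = P_b - 26 = 52.1667.
Deadweight loss is the triangle between the curves from Q_t to Q*: (1/2)(6.5 - 2.1667)(26) = 56.3333.

56.33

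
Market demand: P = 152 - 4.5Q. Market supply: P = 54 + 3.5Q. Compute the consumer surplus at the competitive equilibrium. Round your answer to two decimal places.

Equilibrium: 152 - 4.5Q = 54 + 3.5Q, so Q* = 12.25 and P* = 96.875.
The demand choke price is 152, so CS = (1/2)(Q*)(152 - P*) = (1/2)(12.25)(55.125) = 337.6406.

337.64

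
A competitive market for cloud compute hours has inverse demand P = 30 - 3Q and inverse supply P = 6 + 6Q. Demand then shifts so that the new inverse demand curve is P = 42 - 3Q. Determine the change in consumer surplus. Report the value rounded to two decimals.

Initial equilibrium: Q_0 = 2.6667, P_0 = 22; CS_0 = (1/2)(2.6667)(8) = 10.6667, PS_0 = (1/2)(2.6667)(16) = 21.3333.
New equilibrium: 42 - 3Q = 6 + 6Q gives Q_1 = 4, P_1 = 30; CS_1 = 24, PS_1 = 48.
Change in consumer surplus = 24 - 10.6667 = 13.3333.

13.33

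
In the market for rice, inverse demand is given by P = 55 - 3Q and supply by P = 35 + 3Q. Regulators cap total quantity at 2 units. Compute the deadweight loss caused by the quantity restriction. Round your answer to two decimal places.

5.33

Unrestricted equilibrium: Q* = (55 - 35)/(3 + 3) = 3.3333.
At Q = 2 the demand price is 55 - 3(2) = 49 and the supply price is 35 + 3(2) = 41.
DWL = (1/2)(gap between curves at 2) x (Q* - 2) = (1/2)(8)(1.3333) = 5.3333.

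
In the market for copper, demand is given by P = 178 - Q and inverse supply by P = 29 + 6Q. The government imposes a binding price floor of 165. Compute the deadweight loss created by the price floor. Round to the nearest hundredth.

240.29

Without the control, 178 - Q = 29 + 6Q so Q* = 21.2857 and P* = 156.7143.
At P = 165, buyers demand (178 - 165)/1 = 13 while sellers would supply more, so the quantity traded is 13 at price 165.
At Q = 13 the demand price is 165 and the supply price is 107. Deadweight loss is the triangle between the curves from 13 to 21.2857: (1/2)(165 - 107)(21.2857 - 13) = 240.2857.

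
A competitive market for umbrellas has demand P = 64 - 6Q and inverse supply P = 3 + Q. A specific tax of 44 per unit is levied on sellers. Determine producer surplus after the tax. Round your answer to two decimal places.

2.95

Without the tax, 64 - 6Q = 3 + Q so Q* = 8.7143 and P* = 11.7143.
A tax on sellers shifts supply up by 44: 64 - 6Q = 3 + Q + 44, so Q_t = 2.4286. Buyers pay P_b = 49.4286; sellers receive P_s = P_b - 44 = 5.4286.
PS = (1/2)(Q_t)(P_s - 3) = (1/2)(2.4286)(2.4286) = 2.949.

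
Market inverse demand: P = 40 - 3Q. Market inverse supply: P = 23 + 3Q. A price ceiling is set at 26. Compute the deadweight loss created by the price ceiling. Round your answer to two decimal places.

10.08

Free-market equilibrium: 40 - 3Q = 23 + 3Q gives Q* = 2.8333, P* = 31.5.
At P = 26, sellers supply (26 - 23)/3 = 1 while buyers want more, so the quantity traded is 1 at price 26.
The lost-trades triangle has base Q* - 1 = 1.8333 and height equal to the gap between the curves at Q = 1, which is 37 - 26 = 11. DWL = (1/2)(1.8333)(11) = 10.0833.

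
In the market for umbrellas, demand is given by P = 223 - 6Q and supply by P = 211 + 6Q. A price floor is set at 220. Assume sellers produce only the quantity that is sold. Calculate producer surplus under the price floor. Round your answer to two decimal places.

Without the control, 223 - 6Q = 211 + 6Q so Q* = 1 and P* = 217.
At the floor price 220, quantity demanded is (223 - 220)/6 = 0.5; demand is the short side, so Q = 0.5 trades at P = 220.
The supply price at Q = 0.5 is 214. PS is the trapezoid between 220 and supply over [0, 0.5]: (1/2)[(220 - 211) + (220 - 214)](0.5) = 3.75.

3.75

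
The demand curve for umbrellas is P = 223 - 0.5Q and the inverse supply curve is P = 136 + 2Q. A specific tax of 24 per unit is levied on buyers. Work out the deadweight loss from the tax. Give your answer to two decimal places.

115.20

Without the tax, 223 - 0.5Q = 136 + 2Q so Q* = 34.8 and P* = 205.6.
With the tax, buyers' net willingness to pay falls by 24: (223 - 24) - 0.5Q = 136 + 2Q, so Q_t = 25.2. Buyers pay P_b = 210.4; sellers receive P_s = P_b - 24 = 186.4.
The welfare triangle lost has base Q* - Q_t = 9.6 and height t = 24, so DWL = (1/2)(9.6)(24) = 115.2.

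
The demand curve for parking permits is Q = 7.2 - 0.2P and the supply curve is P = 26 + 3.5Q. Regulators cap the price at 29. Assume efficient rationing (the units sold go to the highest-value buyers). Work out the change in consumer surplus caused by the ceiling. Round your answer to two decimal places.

0.70

Rewriting demand in inverse form: P = 36 - 5Q.
Without the control, 36 - 5Q = 26 + 3.5Q so Q* = 1.1765 and P* = 30.1176.
At P = 29, sellers supply (29 - 26)/3.5 = 0.8571 while buyers want more, so the quantity traded is 0.8571 at price 29.
CS goes from (1/2)(1.1765)(5.8824) = 3.4602 to 4.1633 (computed as (36 - 29)(0.8571) - (1/2)(5)(0.8571)^2), a change of 0.7031.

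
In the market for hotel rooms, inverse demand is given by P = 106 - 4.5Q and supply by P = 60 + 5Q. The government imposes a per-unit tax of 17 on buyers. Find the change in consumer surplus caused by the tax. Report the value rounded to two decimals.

Without the tax, 106 - 4.5Q = 60 + 5Q so Q* = 4.8421 and P* = 84.2105.
A tax on buyers shifts demand down by 17: (106 - 17) - 4.5Q = 60 + 5Q, so Q_t = 3.0526. Buyers pay P_b = 92.2632; sellers receive P_s = P_b - 17 = 75.2632.
CS falls from (1/2)(4.8421)(21.7895) = 52.7535 to (1/2)(3.0526)(13.7368) = 20.9668, a change of -31.7867.

-31.79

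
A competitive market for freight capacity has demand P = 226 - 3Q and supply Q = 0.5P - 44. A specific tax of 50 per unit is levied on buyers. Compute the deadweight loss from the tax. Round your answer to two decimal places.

250.00

Rewriting supply in inverse form: P = 88 + 2Q.
Pre-tax equilibrium: 226 - 3Q = 88 + 2Q gives Q* = 27.6, P* = 143.2.
With the tax, buyers' net willingness to pay falls by 50: (226 - 50) - 3Q = 88 + 2Q, so Q_t = 17.6. Buyers pay P_b = 173.2; sellers receive P_s = P_b - 50 = 123.2.
Deadweight loss is the triangle between the curves from Q_t to Q*: (1/2)(27.6 - 17.6)(50) = 250.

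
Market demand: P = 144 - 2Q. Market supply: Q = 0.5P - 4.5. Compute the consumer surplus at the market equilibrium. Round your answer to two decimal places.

1139.06

Rewriting supply in inverse form: P = 9 + 2Q.
Set 144 - 2Q = 9 + 2Q, which gives 135 = 4Q, so Q* = 33.75 and P* = 144 - 2(33.75) = 76.5.
The demand choke price is 144, so CS = (1/2)(Q*)(144 - P*) = (1/2)(33.75)(67.5) = 1139.0625.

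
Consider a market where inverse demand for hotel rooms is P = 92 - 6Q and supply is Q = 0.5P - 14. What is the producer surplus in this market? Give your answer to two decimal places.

64.00

Rewriting supply in inverse form: P = 28 + 2Q.
Equilibrium: 92 - 6Q = 28 + 2Q, so Q* = 8 and P* = 44.
The supply curve's price intercept is 28, so PS = (1/2)(Q*)(P* - 28) = (1/2)(8)(16) = 64.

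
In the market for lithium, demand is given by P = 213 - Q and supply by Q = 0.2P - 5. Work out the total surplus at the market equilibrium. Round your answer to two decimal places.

Rewriting supply in inverse form: P = 25 + 5Q.
Set 213 - Q = 25 + 5Q, which gives 188 = 6Q, so Q* = 31.3333 and P* = 213 - (31.3333) = 181.6667.
Total surplus is the full triangle between the curves from 0 to Q*: (1/2)(31.3333)(213 - 25) = 2945.3333.

2945.33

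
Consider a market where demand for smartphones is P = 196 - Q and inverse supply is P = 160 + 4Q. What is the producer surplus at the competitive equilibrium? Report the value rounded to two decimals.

103.68

Set 196 - Q = 160 + 4Q, which gives 36 = 5Q, so Q* = 7.2 and P* = 196 - (7.2) = 188.8.
The supply curve's price intercept is 160, so PS = (1/2)(Q*)(P* - 160) = (1/2)(7.2)(28.8) = 103.68.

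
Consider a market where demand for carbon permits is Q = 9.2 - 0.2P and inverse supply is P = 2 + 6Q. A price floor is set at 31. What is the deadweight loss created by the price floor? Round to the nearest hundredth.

5.50

Rewriting demand in inverse form: P = 46 - 5Q.
Free-market equilibrium: 46 - 5Q = 2 + 6Q gives Q* = 4, P* = 26.
At P = 31, buyers demand (46 - 31)/5 = 3 while sellers would supply more, so the quantity traded is 3 at price 31.
At Q = 3 the demand price is 31 and the supply price is 20. Deadweight loss is the triangle between the curves from 3 to 4: (1/2)(31 - 20)(4 - 3) = 5.5.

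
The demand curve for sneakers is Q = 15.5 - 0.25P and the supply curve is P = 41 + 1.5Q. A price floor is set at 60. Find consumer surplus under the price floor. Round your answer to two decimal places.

Rewriting demand in inverse form: P = 62 - 4Q.
Free-market equilibrium: 62 - 4Q = 41 + 1.5Q gives Q* = 3.8182, P* = 46.7273.
At P = 60, buyers demand (62 - 60)/4 = 0.5 while sellers would supply more, so the quantity traded is 0.5 at price 60.
CS is the triangle under demand above 60: (1/2)(0.5)(62 - 60) = 0.5.

0.50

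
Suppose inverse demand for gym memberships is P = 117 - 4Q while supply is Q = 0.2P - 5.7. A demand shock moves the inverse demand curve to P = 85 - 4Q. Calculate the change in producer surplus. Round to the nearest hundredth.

Rewriting supply in inverse form: P = 28.5 + 5Q.
Initial equilibrium: Q_0 = 9.8333, P_0 = 77.6667; CS_0 = (1/2)(9.8333)(39.3333) = 193.3889, PS_0 = (1/2)(9.8333)(49.1667) = 241.7361.
New equilibrium: 85 - 4Q = 28.5 + 5Q gives Q_1 = 6.2778, P_1 = 59.8889; CS_1 = 78.821, PS_1 = 98.5262.
Change in producer surplus = 98.5262 - 241.7361 = -143.2099.

-143.21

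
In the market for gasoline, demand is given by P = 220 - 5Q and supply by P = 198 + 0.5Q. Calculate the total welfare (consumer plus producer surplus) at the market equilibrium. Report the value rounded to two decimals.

44.00

Set 220 - 5Q = 198 + 0.5Q, which gives 22 = 5.5Q, so Q* = 4 and P* = 220 - 5(4) = 200.
Total surplus is the full triangle between the curves from 0 to Q*: (1/2)(4)(220 - 198) = 44.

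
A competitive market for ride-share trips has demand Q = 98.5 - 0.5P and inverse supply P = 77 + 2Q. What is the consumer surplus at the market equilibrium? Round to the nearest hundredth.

Rewriting demand in inverse form: P = 197 - 2Q.
Set 197 - 2Q = 77 + 2Q, which gives 120 = 4Q, so Q* = 30 and P* = 197 - 2(30) = 137.
The demand choke price is 197, so CS = (1/2)(Q*)(197 - P*) = (1/2)(30)(60) = 900.

900.00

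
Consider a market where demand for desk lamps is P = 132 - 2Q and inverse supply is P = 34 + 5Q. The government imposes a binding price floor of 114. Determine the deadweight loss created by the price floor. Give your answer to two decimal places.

87.50

Free-market equilibrium: 132 - 2Q = 34 + 5Q gives Q* = 14, P* = 104.
At P = 114, buyers demand (132 - 114)/2 = 9 while sellers would supply more, so the quantity traded is 9 at price 114.
The lost-trades triangle has base Q* - 9 = 5 and height equal to the gap between the curves at Q = 9, which is 114 - 79 = 35. DWL = (1/2)(5)(35) = 87.5.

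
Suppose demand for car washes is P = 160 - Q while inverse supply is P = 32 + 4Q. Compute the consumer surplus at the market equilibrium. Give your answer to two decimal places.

327.68

Setting demand equal to supply, 128 = 5Q, so Q* = 25.6 and P* = 134.4.
The demand choke price is 160, so CS = (1/2)(Q*)(160 - P*) = (1/2)(25.6)(25.6) = 327.68.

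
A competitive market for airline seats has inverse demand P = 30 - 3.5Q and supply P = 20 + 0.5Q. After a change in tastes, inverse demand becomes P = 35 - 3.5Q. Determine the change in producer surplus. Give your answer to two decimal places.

Initial equilibrium: Q_0 = 2.5, P_0 = 21.25; CS_0 = (1/2)(2.5)(8.75) = 10.9375, PS_0 = (1/2)(2.5)(1.25) = 1.5625.
New equilibrium: 35 - 3.5Q = 20 + 0.5Q gives Q_1 = 3.75, P_1 = 21.875; CS_1 = 24.6094, PS_1 = 3.5156.
Change in producer surplus = 3.5156 - 1.5625 = 1.9531.

1.95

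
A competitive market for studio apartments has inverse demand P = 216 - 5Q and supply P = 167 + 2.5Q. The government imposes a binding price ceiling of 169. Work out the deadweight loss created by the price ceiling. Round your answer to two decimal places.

123.27

Free-market equilibrium: 216 - 5Q = 167 + 2.5Q gives Q* = 6.5333, P* = 183.3333.
At P = 169, sellers supply (169 - 167)/2.5 = 0.8 while buyers want more, so the quantity traded is 0.8 at price 169.
At Q = 0.8 the demand price is 212 and the supply price is 169. Deadweight loss is the triangle between the curves from 0.8 to 6.5333: (1/2)(212 - 169)(6.5333 - 0.8) = 123.2667.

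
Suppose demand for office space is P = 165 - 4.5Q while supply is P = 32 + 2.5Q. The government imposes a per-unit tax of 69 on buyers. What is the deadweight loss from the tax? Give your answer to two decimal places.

Pre-tax equilibrium: 165 - 4.5Q = 32 + 2.5Q gives Q* = 19, P* = 79.5.
A tax on buyers shifts demand down by 69: (165 - 69) - 4.5Q = 32 + 2.5Q, so Q_t = 9.1429. Buyers pay P_b = 123.8571; sellers receive P_s = P_b - 69 = 54.8571.
The welfare triangle lost has base Q* - Q_t = 9.8571 and height t = 69, so DWL = (1/2)(9.8571)(69) = 340.0714.

340.07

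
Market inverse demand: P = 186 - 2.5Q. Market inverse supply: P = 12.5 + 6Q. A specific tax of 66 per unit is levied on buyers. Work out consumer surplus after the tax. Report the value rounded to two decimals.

Pre-tax equilibrium: 186 - 2.5Q = 12.5 + 6Q gives Q* = 20.4118, P* = 134.9706.
A tax on buyers shifts demand down by 66: (186 - 66) - 2.5Q = 12.5 + 6Q, so Q_t = 12.6471. Buyers pay P_b = 154.3824; sellers receive P_s = P_b - 66 = 88.3824.
Consumer surplus is the triangle under demand above P_b: (1/2)(12.6471)(186 - 154.3824) = 199.9351.

199.94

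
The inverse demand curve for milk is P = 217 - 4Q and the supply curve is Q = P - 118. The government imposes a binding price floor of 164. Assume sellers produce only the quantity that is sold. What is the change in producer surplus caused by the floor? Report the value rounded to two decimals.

325.70

Rewriting supply in inverse form: P = 118 + Q.
Free-market equilibrium: 217 - 4Q = 118 + Q gives Q* = 19.8, P* = 137.8.
At P = 164, buyers demand (217 - 164)/4 = 13.25 while sellers would supply more, so the quantity traded is 13.25 at price 164.
PS goes from (1/2)(19.8)(19.8) = 196.02 to 521.7188 (computed as (164 - 118)(13.25) - (1/2)(1)(13.25)^2), a change of 325.6988.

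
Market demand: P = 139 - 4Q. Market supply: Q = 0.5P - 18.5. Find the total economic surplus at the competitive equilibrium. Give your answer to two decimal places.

Rewriting supply in inverse form: P = 37 + 2Q.
Setting demand equal to supply, 102 = 6Q, so Q* = 17 and P* = 71.
Total surplus is the full triangle between the curves from 0 to Q*: (1/2)(17)(139 - 37) = 867.

867.00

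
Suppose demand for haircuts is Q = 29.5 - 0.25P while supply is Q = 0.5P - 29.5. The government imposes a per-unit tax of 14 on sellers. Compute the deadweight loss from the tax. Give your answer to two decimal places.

16.33

Rewriting demand in inverse form: P = 118 - 4Q.
Rewriting supply in inverse form: P = 59 + 2Q.
Without the tax, 118 - 4Q = 59 + 2Q so Q* = 9.8333 and P* = 78.6667.
With the tax, sellers need 14 more per unit: 118 - 4Q = 59 + 2Q + 14, so Q_t = 7.5. Buyers pay P_b = 88; sellers receive P_s = P_b - 14 = 74.
Deadweight loss is the triangle between the curves from Q_t to Q*: (1/2)(9.8333 - 7.5)(14) = 16.3333.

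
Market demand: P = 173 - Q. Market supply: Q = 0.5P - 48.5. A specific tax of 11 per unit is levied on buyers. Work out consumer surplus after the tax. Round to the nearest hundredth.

Rewriting supply in inverse form: P = 97 + 2Q.
Pre-tax equilibrium: 173 - Q = 97 + 2Q gives Q* = 25.3333, P* = 147.6667.
With the tax, buyers' net willingness to pay falls by 11: (173 - 11) - Q = 97 + 2Q, so Q_t = 21.6667. Buyers pay P_b = 151.3333; sellers receive P_s = P_b - 11 = 140.3333.
CS = (1/2)(Q_t)(173 - P_b) = (1/2)(21.6667)(21.6667) = 234.7222.

234.72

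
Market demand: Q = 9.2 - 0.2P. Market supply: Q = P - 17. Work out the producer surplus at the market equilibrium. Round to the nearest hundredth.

Rewriting demand in inverse form: P = 46 - 5Q.
Rewriting supply in inverse form: P = 17 + Q.
Set 46 - 5Q = 17 + Q, which gives 29 = 6Q, so Q* = 4.8333 and P* = 46 - 5(4.8333) = 21.8333.
PS is the area between P* and the supply curve from 0 to Q*: (1/2)(4.8333)(4.8333) = 11.6806.

11.68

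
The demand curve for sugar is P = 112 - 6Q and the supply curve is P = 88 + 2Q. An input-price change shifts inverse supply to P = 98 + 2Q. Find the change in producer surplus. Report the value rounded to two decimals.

Initial equilibrium: Q_0 = 3, P_0 = 94; CS_0 = (1/2)(3)(18) = 27, PS_0 = (1/2)(3)(6) = 9.
New equilibrium: 112 - 6Q = 98 + 2Q gives Q_1 = 1.75, P_1 = 101.5; CS_1 = 9.1875, PS_1 = 3.0625.
Change in producer surplus = 3.0625 - 9 = -5.9375.

-5.94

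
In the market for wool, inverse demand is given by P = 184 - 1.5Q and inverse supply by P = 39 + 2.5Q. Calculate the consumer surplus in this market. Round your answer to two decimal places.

Setting demand equal to supply, 145 = 4Q, so Q* = 36.25 and P* = 129.625.
The demand choke price is 184, so CS = (1/2)(Q*)(184 - P*) = (1/2)(36.25)(54.375) = 985.5469.

985.55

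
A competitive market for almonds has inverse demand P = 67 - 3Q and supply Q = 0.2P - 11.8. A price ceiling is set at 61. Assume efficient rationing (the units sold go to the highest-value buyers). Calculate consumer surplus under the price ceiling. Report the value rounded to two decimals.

2.16

Rewriting supply in inverse form: P = 59 + 5Q.
Free-market equilibrium: 67 - 3Q = 59 + 5Q gives Q* = 1, P* = 64.
At P = 61, sellers supply (61 - 59)/5 = 0.4 while buyers want more, so the quantity traded is 0.4 at price 61.
The demand price at Q = 0.4 is 65.8. CS is the trapezoid between demand and 61 over [0, 0.4]: (1/2)[(67 - 61) + (65.8 - 61)](0.4) = 2.16.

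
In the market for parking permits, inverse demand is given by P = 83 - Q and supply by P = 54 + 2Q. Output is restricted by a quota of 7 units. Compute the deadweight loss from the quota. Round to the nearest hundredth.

Without the quota, 83 - Q = 54 + 2Q gives Q* = 9.6667.
At Q = 7 the demand price is 83 - (7) = 76 and the supply price is 54 + 2(7) = 68.
DWL = (1/2)(gap between curves at 7) x (Q* - 7) = (1/2)(8)(2.6667) = 10.6667.

10.67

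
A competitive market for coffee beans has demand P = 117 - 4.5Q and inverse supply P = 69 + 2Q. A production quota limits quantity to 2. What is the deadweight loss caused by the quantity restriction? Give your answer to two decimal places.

94.23

Unrestricted equilibrium: Q* = (117 - 69)/(4.5 + 2) = 7.3846.
At Q = 2 the demand price is 117 - 4.5(2) = 108 and the supply price is 69 + 2(2) = 73.
Deadweight loss is the triangle between the curves from 2 to 7.3846: (1/2)(108 - 73)(7.3846 - 2) = 94.2308.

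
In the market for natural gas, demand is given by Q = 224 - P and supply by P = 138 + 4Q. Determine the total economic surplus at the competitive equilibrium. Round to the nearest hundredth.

Rewriting demand in inverse form: P = 224 - Q.
Setting demand equal to supply, 86 = 5Q, so Q* = 17.2 and P* = 206.8.
CS = (1/2)(17.2)(17.2) = 147.92 and PS = (1/2)(17.2)(68.8) = 591.68, so total surplus = 739.6.

739.60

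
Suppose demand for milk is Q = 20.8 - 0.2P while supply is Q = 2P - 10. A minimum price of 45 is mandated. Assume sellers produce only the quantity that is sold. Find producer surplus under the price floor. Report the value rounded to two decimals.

Rewriting demand in inverse form: P = 104 - 5Q.
Rewriting supply in inverse form: P = 5 + 0.5Q.
Without the control, 104 - 5Q = 5 + 0.5Q so Q* = 18 and P* = 14.
At the floor price 45, quantity demanded is (104 - 45)/5 = 11.8; demand is the short side, so Q = 11.8 trades at P = 45.
The supply price at Q = 11.8 is 10.9. PS is the trapezoid between 45 and supply over [0, 11.8]: (1/2)[(45 - 5) + (45 - 10.9)](11.8) = 437.19.

437.19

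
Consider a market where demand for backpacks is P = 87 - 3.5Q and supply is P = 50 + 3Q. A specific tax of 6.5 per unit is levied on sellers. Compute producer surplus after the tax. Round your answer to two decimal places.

Pre-tax equilibrium: 87 - 3.5Q = 50 + 3Q gives Q* = 5.6923, P* = 67.0769.
With the tax, sellers need 6.5 more per unit: 87 - 3.5Q = 50 + 3Q + 6.5, so Q_t = 4.6923. Buyers pay P_b = 70.5769; sellers receive P_s = P_b - 6.5 = 64.0769.
PS = (1/2)(Q_t)(P_s - 50) = (1/2)(4.6923)(14.0769) = 33.0266.

33.03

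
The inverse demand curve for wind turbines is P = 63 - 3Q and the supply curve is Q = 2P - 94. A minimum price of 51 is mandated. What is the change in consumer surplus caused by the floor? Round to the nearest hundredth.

Rewriting supply in inverse form: P = 47 + 0.5Q.
Free-market equilibrium: 63 - 3Q = 47 + 0.5Q gives Q* = 4.5714, P* = 49.2857.
At the floor price 51, quantity demanded is (63 - 51)/3 = 4; demand is the short side, so Q = 4 trades at P = 51.
CS goes from (1/2)(4.5714)(13.7143) = 31.3469 to 24 (computed as (63 - 51)(4) - (1/2)(3)(4)^2), a change of -7.3469.

-7.35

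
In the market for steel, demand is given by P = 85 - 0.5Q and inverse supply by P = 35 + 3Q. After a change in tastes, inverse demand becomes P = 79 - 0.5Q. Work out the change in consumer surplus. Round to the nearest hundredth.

Initial equilibrium: Q_0 = 14.2857, P_0 = 77.8571; CS_0 = (1/2)(14.2857)(7.1429) = 51.0204, PS_0 = (1/2)(14.2857)(42.8571) = 306.1224.
New equilibrium: 79 - 0.5Q = 35 + 3Q gives Q_1 = 12.5714, P_1 = 72.7143; CS_1 = 39.5102, PS_1 = 237.0612.
Change in consumer surplus = 39.5102 - 51.0204 = -11.5102.

-11.51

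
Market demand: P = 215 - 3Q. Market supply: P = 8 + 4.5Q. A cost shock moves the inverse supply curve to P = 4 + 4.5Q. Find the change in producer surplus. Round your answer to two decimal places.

Initial equilibrium: Q_0 = 27.6, P_0 = 132.2; CS_0 = (1/2)(27.6)(82.8) = 1142.64, PS_0 = (1/2)(27.6)(124.2) = 1713.96.
New equilibrium: 215 - 3Q = 4 + 4.5Q gives Q_1 = 28.1333, P_1 = 130.6; CS_1 = 1187.2267, PS_1 = 1780.84.
Change in producer surplus = 1780.84 - 1713.96 = 66.88.

66.88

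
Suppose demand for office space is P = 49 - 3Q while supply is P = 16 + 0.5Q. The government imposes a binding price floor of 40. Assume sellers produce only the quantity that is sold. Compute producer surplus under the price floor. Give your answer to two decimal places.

69.75

Free-market equilibrium: 49 - 3Q = 16 + 0.5Q gives Q* = 9.4286, P* = 20.7143.
At P = 40, buyers demand (49 - 40)/3 = 3 while sellers would supply more, so the quantity traded is 3 at price 40.
The supply price at Q = 3 is 17.5. PS is the trapezoid between 40 and supply over [0, 3]: (1/2)[(40 - 16) + (40 - 17.5)](3) = 69.75.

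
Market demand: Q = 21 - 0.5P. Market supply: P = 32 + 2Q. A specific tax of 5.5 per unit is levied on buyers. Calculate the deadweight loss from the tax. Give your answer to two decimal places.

3.78

Rewriting demand in inverse form: P = 42 - 2Q.
Pre-tax equilibrium: 42 - 2Q = 32 + 2Q gives Q* = 2.5, P* = 37.
With the tax, buyers' net willingness to pay falls by 5.5: (42 - 5.5) - 2Q = 32 + 2Q, so Q_t = 1.125. Buyers pay P_b = 39.75; sellers receive P_s = P_b - 5.5 = 34.25.
Deadweight loss is the triangle between the curves from Q_t to Q*: (1/2)(2.5 - 1.125)(5.5) = 3.7812.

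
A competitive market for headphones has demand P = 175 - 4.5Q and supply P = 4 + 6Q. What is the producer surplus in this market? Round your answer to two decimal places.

795.67

Setting demand equal to supply, 171 = 10.5Q, so Q* = 16.2857 and P* = 101.7143.
Producer surplus is the triangle above supply below P*: (1/2)(16.2857)(101.7143 - 4) = (1/2)(16.2857)(97.7143) = 795.6735.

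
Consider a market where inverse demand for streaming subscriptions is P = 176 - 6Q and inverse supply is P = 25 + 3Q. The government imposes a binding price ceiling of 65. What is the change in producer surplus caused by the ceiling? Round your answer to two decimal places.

Without the control, 176 - 6Q = 25 + 3Q so Q* = 16.7778 and P* = 75.3333.
At the ceiling price 65, quantity supplied is (65 - 25)/3 = 13.3333; supply is the short side, so Q = 13.3333 trades at P = 65.
PS goes from (1/2)(16.7778)(50.3333) = 422.2407 to 266.6667 (computed as (65 - 25)(13.3333) - (1/2)(3)(13.3333)^2), a change of -155.5741.

-155.57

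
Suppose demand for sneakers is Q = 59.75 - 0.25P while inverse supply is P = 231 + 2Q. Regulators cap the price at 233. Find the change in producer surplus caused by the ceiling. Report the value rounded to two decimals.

Rewriting demand in inverse form: P = 239 - 4Q.
Free-market equilibrium: 239 - 4Q = 231 + 2Q gives Q* = 1.3333, P* = 233.6667.
At P = 233, sellers supply (233 - 231)/2 = 1 while buyers want more, so the quantity traded is 1 at price 233.
PS goes from (1/2)(1.3333)(2.6667) = 1.7778 to 1 (computed as (233 - 231)(1) - (1/2)(2)(1)^2), a change of -0.7778.

-0.78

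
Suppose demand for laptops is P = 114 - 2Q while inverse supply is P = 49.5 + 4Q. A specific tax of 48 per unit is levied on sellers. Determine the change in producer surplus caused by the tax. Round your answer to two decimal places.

-216.00

Without the tax, 114 - 2Q = 49.5 + 4Q so Q* = 10.75 and P* = 92.5.
A tax on sellers shifts supply up by 48: 114 - 2Q = 49.5 + 4Q + 48, so Q_t = 2.75. Buyers pay P_b = 108.5; sellers receive P_s = P_b - 48 = 60.5.
Producers lose the trapezoid between P_s and P* out to Q_t plus the triangle from Q_t to Q*: change in PS = 15.125 - 231.125 = -216.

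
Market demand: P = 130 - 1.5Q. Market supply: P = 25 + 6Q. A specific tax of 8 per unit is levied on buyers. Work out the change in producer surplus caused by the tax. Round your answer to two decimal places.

Pre-tax equilibrium: 130 - 1.5Q = 25 + 6Q gives Q* = 14, P* = 109.
With the tax, buyers' net willingness to pay falls by 8: (130 - 8) - 1.5Q = 25 + 6Q, so Q_t = 12.9333. Buyers pay P_b = 110.6; sellers receive P_s = P_b - 8 = 102.6.
Producers lose the trapezoid between P_s and P* out to Q_t plus the triangle from Q_t to Q*: change in PS = 501.8133 - 588 = -86.1867.

-86.19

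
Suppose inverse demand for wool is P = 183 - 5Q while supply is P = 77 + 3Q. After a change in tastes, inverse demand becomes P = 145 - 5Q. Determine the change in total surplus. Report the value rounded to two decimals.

-413.25

Initial equilibrium: Q_0 = 13.25, P_0 = 116.75; CS_0 = (1/2)(13.25)(66.25) = 438.9062, PS_0 = (1/2)(13.25)(39.75) = 263.3438.
New equilibrium: 145 - 5Q = 77 + 3Q gives Q_1 = 8.5, P_1 = 102.5; CS_1 = 180.625, PS_1 = 108.375.
Change in total surplus = (180.625 + 108.375) - (438.9062 + 263.3438) = -413.25.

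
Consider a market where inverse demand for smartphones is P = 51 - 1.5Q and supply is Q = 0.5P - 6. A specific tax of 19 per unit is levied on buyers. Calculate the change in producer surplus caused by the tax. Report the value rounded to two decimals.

Rewriting supply in inverse form: P = 12 + 2Q.
Pre-tax equilibrium: 51 - 1.5Q = 12 + 2Q gives Q* = 11.1429, P* = 34.2857.
A tax on buyers shifts demand down by 19: (51 - 19) - 1.5Q = 12 + 2Q, so Q_t = 5.7143. Buyers pay P_b = 42.4286; sellers receive P_s = P_b - 19 = 23.4286.
Producers lose the trapezoid between P_s and P* out to Q_t plus the triangle from Q_t to Q*: change in PS = 32.6531 - 124.1633 = -91.5102.

-91.51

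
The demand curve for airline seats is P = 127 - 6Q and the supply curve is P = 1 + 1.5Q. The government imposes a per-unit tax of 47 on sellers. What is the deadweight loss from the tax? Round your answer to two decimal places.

147.27

Without the tax, 127 - 6Q = 1 + 1.5Q so Q* = 16.8 and P* = 26.2.
With the tax, sellers need 47 more per unit: 127 - 6Q = 1 + 1.5Q + 47, so Q_t = 10.5333. Buyers pay P_b = 63.8; sellers receive P_s = P_b - 47 = 16.8.
Deadweight loss is the triangle between the curves from Q_t to Q*: (1/2)(16.8 - 10.5333)(47) = 147.2667.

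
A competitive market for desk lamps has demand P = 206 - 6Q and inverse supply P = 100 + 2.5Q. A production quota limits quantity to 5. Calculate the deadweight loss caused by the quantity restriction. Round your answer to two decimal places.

237.19

Without the quota, 206 - 6Q = 100 + 2.5Q gives Q* = 12.4706.
At Q = 5 the demand price is 206 - 6(5) = 176 and the supply price is 100 + 2.5(5) = 112.5.
Deadweight loss is the triangle between the curves from 5 to 12.4706: (1/2)(176 - 112.5)(12.4706 - 5) = 237.1912.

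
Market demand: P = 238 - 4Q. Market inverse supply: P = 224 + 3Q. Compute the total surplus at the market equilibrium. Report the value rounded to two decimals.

Equilibrium: 238 - 4Q = 224 + 3Q, so Q* = 2 and P* = 230.
CS = (1/2)(2)(8) = 8 and PS = (1/2)(2)(6) = 6, so total surplus = 14.

14.00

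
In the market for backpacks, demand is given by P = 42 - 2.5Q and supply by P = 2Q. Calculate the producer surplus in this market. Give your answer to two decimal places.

87.11

Setting demand equal to supply, 42 = 4.5Q, so Q* = 9.3333 and P* = 18.6667.
The supply curve's price intercept is 0, so PS = (1/2)(Q*)(P* - 0) = (1/2)(9.3333)(18.6667) = 87.1111.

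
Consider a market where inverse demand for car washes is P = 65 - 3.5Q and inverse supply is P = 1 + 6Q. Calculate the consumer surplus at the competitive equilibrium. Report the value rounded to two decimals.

79.42

Equilibrium: 65 - 3.5Q = 1 + 6Q, so Q* = 6.7368 and P* = 41.4211.
CS is the area between the demand curve and P* from 0 to Q*: (1/2)(6.7368)(23.5789) = 79.4238.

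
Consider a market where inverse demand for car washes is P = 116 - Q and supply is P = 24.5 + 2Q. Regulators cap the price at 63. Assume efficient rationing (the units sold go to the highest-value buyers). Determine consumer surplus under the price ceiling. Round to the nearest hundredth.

Without the control, 116 - Q = 24.5 + 2Q so Q* = 30.5 and P* = 85.5.
At P = 63, sellers supply (63 - 24.5)/2 = 19.25 while buyers want more, so the quantity traded is 19.25 at price 63.
The demand price at Q = 19.25 is 96.75. CS is the trapezoid between demand and 63 over [0, 19.25]: (1/2)[(116 - 63) + (96.75 - 63)](19.25) = 834.9688.

834.97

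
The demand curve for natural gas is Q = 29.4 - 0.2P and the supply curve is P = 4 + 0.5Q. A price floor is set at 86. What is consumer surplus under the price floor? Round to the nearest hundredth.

Rewriting demand in inverse form: P = 147 - 5Q.
Free-market equilibrium: 147 - 5Q = 4 + 0.5Q gives Q* = 26, P* = 17.
At P = 86, buyers demand (147 - 86)/5 = 12.2 while sellers would supply more, so the quantity traded is 12.2 at price 86.
CS is the triangle under demand above 86: (1/2)(12.2)(147 - 86) = 372.1.

372.10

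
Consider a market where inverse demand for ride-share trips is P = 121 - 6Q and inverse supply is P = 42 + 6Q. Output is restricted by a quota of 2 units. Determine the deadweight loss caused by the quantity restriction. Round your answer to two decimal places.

126.04

Without the quota, 121 - 6Q = 42 + 6Q gives Q* = 6.5833.
At Q = 2 the demand price is 121 - 6(2) = 109 and the supply price is 42 + 6(2) = 54.
Deadweight loss is the triangle between the curves from 2 to 6.5833: (1/2)(109 - 54)(6.5833 - 2) = 126.0417.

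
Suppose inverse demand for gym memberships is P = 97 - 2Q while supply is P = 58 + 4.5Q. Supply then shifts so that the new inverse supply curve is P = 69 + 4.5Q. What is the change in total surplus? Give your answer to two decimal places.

-56.69

Initial equilibrium: Q_0 = 6, P_0 = 85; CS_0 = (1/2)(6)(12) = 36, PS_0 = (1/2)(6)(27) = 81.
New equilibrium: 97 - 2Q = 69 + 4.5Q gives Q_1 = 4.3077, P_1 = 88.3846; CS_1 = 18.5562, PS_1 = 41.7515.
Change in total surplus = (18.5562 + 41.7515) - (36 + 81) = -56.6923.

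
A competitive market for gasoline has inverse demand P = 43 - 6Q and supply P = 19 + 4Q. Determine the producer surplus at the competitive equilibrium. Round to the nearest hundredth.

11.52

Equilibrium: 43 - 6Q = 19 + 4Q, so Q* = 2.4 and P* = 28.6.
The supply curve's price intercept is 19, so PS = (1/2)(Q*)(P* - 19) = (1/2)(2.4)(9.6) = 11.52.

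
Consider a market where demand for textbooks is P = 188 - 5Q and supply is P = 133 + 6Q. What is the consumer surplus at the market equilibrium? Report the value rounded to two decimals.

62.50

Set 188 - 5Q = 133 + 6Q, which gives 55 = 11Q, so Q* = 5 and P* = 188 - 5(5) = 163.
CS is the area between the demand curve and P* from 0 to Q*: (1/2)(5)(25) = 62.5.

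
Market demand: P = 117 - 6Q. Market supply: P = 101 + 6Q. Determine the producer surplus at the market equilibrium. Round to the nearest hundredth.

Equilibrium: 117 - 6Q = 101 + 6Q, so Q* = 1.3333 and P* = 109.
Producer surplus is the triangle above supply below P*: (1/2)(1.3333)(109 - 101) = (1/2)(1.3333)(8) = 5.3333.

5.33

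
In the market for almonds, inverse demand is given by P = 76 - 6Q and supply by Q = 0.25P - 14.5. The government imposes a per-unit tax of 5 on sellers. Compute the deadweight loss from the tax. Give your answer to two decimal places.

Rewriting supply in inverse form: P = 58 + 4Q.
Without the tax, 76 - 6Q = 58 + 4Q so Q* = 1.8 and P* = 65.2.
A tax on sellers shifts supply up by 5: 76 - 6Q = 58 + 4Q + 5, so Q_t = 1.3. Buyers pay P_b = 68.2; sellers receive P_s = P_b - 5 = 63.2.
Deadweight loss is the triangle between the curves from Q_t to Q*: (1/2)(1.8 - 1.3)(5) = 1.25.

1.25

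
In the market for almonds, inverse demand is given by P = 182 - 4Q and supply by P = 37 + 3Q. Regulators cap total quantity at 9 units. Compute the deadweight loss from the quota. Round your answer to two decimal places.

480.29

Unrestricted equilibrium: Q* = (182 - 37)/(4 + 3) = 20.7143.
At Q = 9 the demand price is 182 - 4(9) = 146 and the supply price is 37 + 3(9) = 64.
DWL = (1/2)(gap between curves at 9) x (Q* - 9) = (1/2)(82)(11.7143) = 480.2857.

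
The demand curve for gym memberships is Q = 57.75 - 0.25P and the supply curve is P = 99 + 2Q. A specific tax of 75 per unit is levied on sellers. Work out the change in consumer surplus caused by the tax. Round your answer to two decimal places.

Rewriting demand in inverse form: P = 231 - 4Q.
Without the tax, 231 - 4Q = 99 + 2Q so Q* = 22 and P* = 143.
A tax on sellers shifts supply up by 75: 231 - 4Q = 99 + 2Q + 75, so Q_t = 9.5. Buyers pay P_b = 193; sellers receive P_s = P_b - 75 = 118.
Consumers lose the trapezoid between P* and P_b out to Q_t plus the triangle from Q_t to Q*: change in CS = 180.5 - 968 = -787.5.

-787.50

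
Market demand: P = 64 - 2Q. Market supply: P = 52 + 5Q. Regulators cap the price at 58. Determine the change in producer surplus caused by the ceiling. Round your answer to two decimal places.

Without the control, 64 - 2Q = 52 + 5Q so Q* = 1.7143 and P* = 60.5714.
At P = 58, sellers supply (58 - 52)/5 = 1.2 while buyers want more, so the quantity traded is 1.2 at price 58.
PS goes from (1/2)(1.7143)(8.5714) = 7.3469 to 3.6 (computed as (58 - 52)(1.2) - (1/2)(5)(1.2)^2), a change of -3.7469.

-3.75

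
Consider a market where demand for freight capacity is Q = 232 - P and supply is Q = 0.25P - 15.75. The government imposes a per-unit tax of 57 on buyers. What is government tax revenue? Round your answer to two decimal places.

Rewriting demand in inverse form: P = 232 - Q.
Rewriting supply in inverse form: P = 63 + 4Q.
Without the tax, 232 - Q = 63 + 4Q so Q* = 33.8 and P* = 198.2.
A tax on buyers shifts demand down by 57: (232 - 57) - Q = 63 + 4Q, so Q_t = 22.4. Buyers pay P_b = 209.6; sellers receive P_s = P_b - 57 = 152.6.
Revenue is the tax times quantity traded: 57 x 22.4 = 1276.8.

1276.80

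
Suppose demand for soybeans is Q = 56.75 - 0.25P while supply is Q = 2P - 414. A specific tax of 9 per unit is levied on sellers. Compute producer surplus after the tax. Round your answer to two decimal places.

1.49

Rewriting demand in inverse form: P = 227 - 4Q.
Rewriting supply in inverse form: P = 207 + 0.5Q.
Without the tax, 227 - 4Q = 207 + 0.5Q so Q* = 4.4444 and P* = 209.2222.
With the tax, sellers need 9 more per unit: 227 - 4Q = 207 + 0.5Q + 9, so Q_t = 2.4444. Buyers pay P_b = 217.2222; sellers receive P_s = P_b - 9 = 208.2222.
Producer surplus is the triangle above supply below P_s: (1/2)(2.4444)(208.2222 - 207) = 1.4938.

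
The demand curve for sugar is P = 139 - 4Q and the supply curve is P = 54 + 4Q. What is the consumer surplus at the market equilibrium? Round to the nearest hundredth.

Setting demand equal to supply, 85 = 8Q, so Q* = 10.625 and P* = 96.5.
The demand choke price is 139, so CS = (1/2)(Q*)(139 - P*) = (1/2)(10.625)(42.5) = 225.7812.

225.78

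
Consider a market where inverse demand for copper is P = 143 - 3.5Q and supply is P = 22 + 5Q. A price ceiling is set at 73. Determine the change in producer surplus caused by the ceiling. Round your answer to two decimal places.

Free-market equilibrium: 143 - 3.5Q = 22 + 5Q gives Q* = 14.2353, P* = 93.1765.
At the ceiling price 73, quantity supplied is (73 - 22)/5 = 10.2; supply is the short side, so Q = 10.2 trades at P = 73.
PS goes from (1/2)(14.2353)(71.1765) = 506.609 to 260.1 (computed as (73 - 22)(10.2) - (1/2)(5)(10.2)^2), a change of -246.509.

-246.51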